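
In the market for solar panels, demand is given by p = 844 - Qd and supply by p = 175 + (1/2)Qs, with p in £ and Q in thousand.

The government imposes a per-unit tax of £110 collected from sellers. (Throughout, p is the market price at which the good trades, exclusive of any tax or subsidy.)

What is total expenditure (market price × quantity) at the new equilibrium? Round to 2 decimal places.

Before the shock: 844 - p = 2p - 350 ⇒ 1194 = 3p ⇒ p = 398, Q = 446.
Since sellers keep the price net of the tax, the effective supply curve becomes Qs = 2p - 570.
Equate the new curves: 844 - p = 2p - 570, giving 1414 = 3p, p = 1414/3 ≈ 471.3333, Q = 1118/3 ≈ 372.6667.
New expenditure = 471.3333 × 372.6667 = 175650.22.

175650.22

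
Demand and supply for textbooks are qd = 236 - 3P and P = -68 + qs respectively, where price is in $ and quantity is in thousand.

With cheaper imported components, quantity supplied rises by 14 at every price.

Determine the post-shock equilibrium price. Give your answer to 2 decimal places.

38.50

Original equilibrium: 236 - 3P = P + 68 gives 168 = 4P, so P = 42 and q = 110.
The new curves are qd = 236 - 3P (demand) and qs = P + 82 (supply).
Setting them equal: 236 - 3P = P + 82 → 154 = 4P, so P = 38.5 and q = 120.5.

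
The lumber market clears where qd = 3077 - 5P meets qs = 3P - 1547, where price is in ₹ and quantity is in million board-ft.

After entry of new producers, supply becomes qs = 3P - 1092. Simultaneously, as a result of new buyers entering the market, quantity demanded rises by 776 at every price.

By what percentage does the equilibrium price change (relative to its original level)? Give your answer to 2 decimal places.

Solve the original market: 3077 - 5P = 3P - 1547, hence P = 578 and q = 187.
With the change applied: demand qd = 3853 - 5P, supply qs = 3P - 1092.
New equilibrium: 3853 - 5P = 3P - 1092 ⇒ 4945 = 8P ⇒ P = 618.125, q = 762.375.
%ΔP = (618.125 − 578) / 578 × 100 = +6.94%.

+6.94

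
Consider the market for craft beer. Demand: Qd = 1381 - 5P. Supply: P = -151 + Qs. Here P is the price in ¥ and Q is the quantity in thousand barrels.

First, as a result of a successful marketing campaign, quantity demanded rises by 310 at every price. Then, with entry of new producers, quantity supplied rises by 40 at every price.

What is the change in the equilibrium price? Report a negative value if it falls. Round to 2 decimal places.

Solve the original market: 1381 - 5P = P + 151, hence P = 205 and Q = 356.
The shock moves the curves to Qd = 1691 - 5P and Qs = P + 191.
New equilibrium: 1691 - 5P = P + 191 ⇒ 1500 = 6P ⇒ P = 250, Q = 441.
ΔP = 250 − 205 = +45.00.

+45.00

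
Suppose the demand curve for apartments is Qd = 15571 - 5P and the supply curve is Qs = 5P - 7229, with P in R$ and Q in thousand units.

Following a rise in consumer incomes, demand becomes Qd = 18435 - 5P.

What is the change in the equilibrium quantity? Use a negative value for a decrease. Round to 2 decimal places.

+1432.00

Original equilibrium: 15571 - 5P = 5P - 7229 gives 22800 = 10P, so P = 2280 and Q = 4171.
With the change applied: demand Qd = 18435 - 5P, supply Qs = 5P - 7229.
Clearing the new market: 18435 - 5P = 5P - 7229, so P = 2566.4 and Q = 5603.
ΔQ = 5603 − 4171 = +1432.00.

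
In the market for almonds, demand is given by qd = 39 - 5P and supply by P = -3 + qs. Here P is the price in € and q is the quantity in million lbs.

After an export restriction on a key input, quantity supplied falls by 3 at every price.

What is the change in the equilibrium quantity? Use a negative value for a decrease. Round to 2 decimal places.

Original equilibrium: 39 - 5P = P + 3 gives 36 = 6P, so P = 6 and q = 9.
After the shift, demand is qd = 39 - 5P and supply is qs = P.
New equilibrium: 39 - 5P = P ⇒ 39 = 6P ⇒ P = 6.5, q = 6.5.
Δq = 6.5 − 9 = -2.50.

-2.50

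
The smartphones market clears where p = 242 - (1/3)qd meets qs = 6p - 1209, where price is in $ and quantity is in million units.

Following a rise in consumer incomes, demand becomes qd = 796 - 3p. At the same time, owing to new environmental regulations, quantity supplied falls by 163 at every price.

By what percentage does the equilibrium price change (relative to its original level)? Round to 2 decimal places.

Solve the original market: 726 - 3p = 6p - 1209, hence p = 215 and q = 81.
The new curves are qd = 796 - 3p (demand) and qs = 6p - 1372 (supply).
Equate the new curves: 796 - 3p = 6p - 1372, giving 2168 = 9p, p = 2168/9 ≈ 240.8889, q = 220/3 ≈ 73.3333.
%Δp = (240.8889 − 215) / 215 × 100 = +12.04%.

+12.04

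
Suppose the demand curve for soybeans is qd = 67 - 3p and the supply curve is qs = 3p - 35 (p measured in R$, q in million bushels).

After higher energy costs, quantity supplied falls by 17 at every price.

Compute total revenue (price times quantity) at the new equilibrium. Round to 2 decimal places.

148.75

Initially, 67 - 3p = 3p - 35, so 102 = 6p and p = 17, q = 16.
The new curves are qd = 67 - 3p (demand) and qs = 3p - 52 (supply).
New equilibrium: 67 - 3p = 3p - 52 ⇒ 119 = 6p ⇒ p = 119/6 ≈ 19.8333, q = 7.5.
New expenditure = 19.8333 × 7.5 = 148.75.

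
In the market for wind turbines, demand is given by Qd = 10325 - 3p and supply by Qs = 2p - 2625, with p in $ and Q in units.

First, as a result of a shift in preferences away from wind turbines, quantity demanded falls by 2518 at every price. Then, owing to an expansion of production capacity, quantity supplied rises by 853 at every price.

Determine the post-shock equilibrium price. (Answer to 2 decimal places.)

1915.80

Solve the original market: 10325 - 3p = 2p - 2625, hence p = 2590 and Q = 2555.
The shock moves the curves to Qd = 7807 - 3p and Qs = 2p - 1772.
Clearing the new market: 7807 - 3p = 2p - 1772, so p = 1915.8 and Q = 2059.6.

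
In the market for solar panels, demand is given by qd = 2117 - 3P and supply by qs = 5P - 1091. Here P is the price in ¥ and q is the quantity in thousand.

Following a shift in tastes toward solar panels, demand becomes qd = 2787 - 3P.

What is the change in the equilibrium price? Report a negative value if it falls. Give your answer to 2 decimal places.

+83.75

Solve the original market: 2117 - 3P = 5P - 1091, hence P = 401 and q = 914.
After the shift, demand is qd = 2787 - 3P and supply is qs = 5P - 1091.
Setting them equal: 2787 - 3P = 5P - 1091 → 3878 = 8P, so P = 484.75 and q = 1332.75.
ΔP = 484.75 − 401 = +83.75.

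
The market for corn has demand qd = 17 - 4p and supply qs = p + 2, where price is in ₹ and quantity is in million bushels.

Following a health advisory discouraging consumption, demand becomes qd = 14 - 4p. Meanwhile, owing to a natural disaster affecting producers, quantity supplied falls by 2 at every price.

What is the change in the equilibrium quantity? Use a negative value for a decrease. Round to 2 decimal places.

Initially, 17 - 4p = p + 2, so 15 = 5p and p = 3, q = 5.
The shock moves the curves to qd = 14 - 4p and qs = p.
New equilibrium: 14 - 4p = p ⇒ 14 = 5p ⇒ p = 2.8, q = 2.8.
Δq = 2.8 − 5 = -2.20.

-2.20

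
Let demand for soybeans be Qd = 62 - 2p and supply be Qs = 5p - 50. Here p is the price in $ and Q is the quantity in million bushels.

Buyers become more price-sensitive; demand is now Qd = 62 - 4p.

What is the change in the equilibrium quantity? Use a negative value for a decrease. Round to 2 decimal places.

-17.78

Solve the original market: 62 - 2p = 5p - 50, hence p = 16 and Q = 30.
After the shift, demand is Qd = 62 - 4p and supply is Qs = 5p - 50.
New equilibrium: 62 - 4p = 5p - 50 ⇒ 112 = 9p ⇒ p = 112/9 ≈ 12.4444, Q = 110/9 ≈ 12.2222.
ΔQ = 12.2222 − 30 = -17.78.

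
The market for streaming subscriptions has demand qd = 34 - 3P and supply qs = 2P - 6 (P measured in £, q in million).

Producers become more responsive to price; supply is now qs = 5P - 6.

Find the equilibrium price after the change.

Before the shock: 34 - 3P = 2P - 6 ⇒ 40 = 5P ⇒ P = 8, q = 10.
With the change applied: demand qd = 34 - 3P, supply qs = 5P - 6.
Clearing the new market: 34 - 3P = 5P - 6, so P = 5 and q = 19.

5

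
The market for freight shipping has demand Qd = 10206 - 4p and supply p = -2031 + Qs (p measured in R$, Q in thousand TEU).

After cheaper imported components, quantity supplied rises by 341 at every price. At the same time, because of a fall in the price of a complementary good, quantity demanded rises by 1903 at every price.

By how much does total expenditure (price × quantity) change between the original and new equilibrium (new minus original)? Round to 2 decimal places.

+2417689.56

Before the shock: 10206 - 4p = p + 2031 ⇒ 8175 = 5p ⇒ p = 1635, Q = 3666.
With the change applied: demand Qd = 12109 - 4p, supply Qs = p + 2372.
Setting them equal: 12109 - 4p = p + 2372 → 9737 = 5p, so p = 1947.4 and Q = 4319.4.
Expenditure moves from 1635×3666 = 5993910 to 1947.4×4319.4 = 8411599.56; change = +2417689.56.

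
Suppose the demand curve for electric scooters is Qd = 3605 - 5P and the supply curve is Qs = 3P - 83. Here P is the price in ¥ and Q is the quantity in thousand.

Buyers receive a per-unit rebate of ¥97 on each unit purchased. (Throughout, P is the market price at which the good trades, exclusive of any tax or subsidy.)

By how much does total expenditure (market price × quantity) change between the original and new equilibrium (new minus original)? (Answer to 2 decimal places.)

Initially, 3605 - 5P = 3P - 83, so 3688 = 8P and P = 461, Q = 1300.
Since buyers' out-of-pocket price is the market price minus the rebate, the effective demand curve becomes Qd = 4090 - 5P.
New equilibrium: 4090 - 5P = 3P - 83 ⇒ 4173 = 8P ⇒ P = 521.625, Q = 1481.875.
Expenditure moves from 461×1300 = 599300 to 521.625×1481.875 = 772983.046875; change = +173683.05.

+173683.05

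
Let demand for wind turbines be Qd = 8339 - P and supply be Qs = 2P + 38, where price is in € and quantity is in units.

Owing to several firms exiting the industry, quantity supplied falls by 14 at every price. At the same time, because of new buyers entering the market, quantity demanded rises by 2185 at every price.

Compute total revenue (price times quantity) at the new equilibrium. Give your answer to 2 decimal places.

Initially, 8339 - P = 2P + 38, so 8301 = 3P and P = 2767, Q = 5572.
With the change applied: demand Qd = 10524 - P, supply Qs = 2P + 24.
Equate the new curves: 10524 - P = 2P + 24, giving 10500 = 3P, P = 3500, Q = 7024.
New expenditure = 3500 × 7024 = 24584000.00.

24584000.00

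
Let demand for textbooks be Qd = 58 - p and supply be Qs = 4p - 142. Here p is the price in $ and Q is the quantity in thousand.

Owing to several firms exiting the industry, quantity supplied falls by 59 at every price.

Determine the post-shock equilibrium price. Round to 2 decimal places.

Initially, 58 - p = 4p - 142, so 200 = 5p and p = 40, Q = 18.
After the shift, demand is Qd = 58 - p and supply is Qs = 4p - 201.
Equate the new curves: 58 - p = 4p - 201, giving 259 = 5p, p = 51.8, Q = 6.2.

51.80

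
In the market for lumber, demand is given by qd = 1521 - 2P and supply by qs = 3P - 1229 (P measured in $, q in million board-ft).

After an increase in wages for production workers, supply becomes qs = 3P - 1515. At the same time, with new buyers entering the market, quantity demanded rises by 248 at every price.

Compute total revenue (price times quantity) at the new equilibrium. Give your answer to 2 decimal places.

299106.72

Original equilibrium: 1521 - 2P = 3P - 1229 gives 2750 = 5P, so P = 550 and q = 421.
With the change applied: demand qd = 1769 - 2P, supply qs = 3P - 1515.
New equilibrium: 1769 - 2P = 3P - 1515 ⇒ 3284 = 5P ⇒ P = 656.8, q = 455.4.
New expenditure = 656.8 × 455.4 = 299106.72.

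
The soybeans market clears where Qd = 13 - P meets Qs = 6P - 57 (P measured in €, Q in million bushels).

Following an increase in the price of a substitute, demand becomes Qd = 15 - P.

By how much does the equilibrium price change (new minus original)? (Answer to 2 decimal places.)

+0.29

Before the shock: 13 - P = 6P - 57 ⇒ 70 = 7P ⇒ P = 10, Q = 3.
After the shift, demand is Qd = 15 - P and supply is Qs = 6P - 57.
Equate the new curves: 15 - P = 6P - 57, giving 72 = 7P, P = 72/7 ≈ 10.2857, Q = 33/7 ≈ 4.7143.
ΔP = 10.2857 − 10 = +0.29.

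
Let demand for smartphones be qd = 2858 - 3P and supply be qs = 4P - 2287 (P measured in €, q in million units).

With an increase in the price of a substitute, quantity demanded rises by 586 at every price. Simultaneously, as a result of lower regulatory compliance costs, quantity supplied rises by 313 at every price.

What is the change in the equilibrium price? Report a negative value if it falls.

Original equilibrium: 2858 - 3P = 4P - 2287 gives 5145 = 7P, so P = 735 and q = 653.
The shock moves the curves to qd = 3444 - 3P and qs = 4P - 1974.
Equate the new curves: 3444 - 3P = 4P - 1974, giving 5418 = 7P, P = 774, q = 1122.
ΔP = 774 − 735 = +39.

+39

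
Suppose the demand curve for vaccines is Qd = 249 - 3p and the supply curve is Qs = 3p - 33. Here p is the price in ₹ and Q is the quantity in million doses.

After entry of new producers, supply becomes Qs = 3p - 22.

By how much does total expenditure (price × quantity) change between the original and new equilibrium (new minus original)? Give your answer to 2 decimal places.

Before the shock: 249 - 3p = 3p - 33 ⇒ 282 = 6p ⇒ p = 47, Q = 108.
With the change applied: demand Qd = 249 - 3p, supply Qs = 3p - 22.
Equate the new curves: 249 - 3p = 3p - 22, giving 271 = 6p, p = 271/6 ≈ 45.1667, Q = 113.5.
Expenditure moves from 47×108 = 5076 to 45.1667×113.5 = 5126.4167; change = +50.42.

+50.42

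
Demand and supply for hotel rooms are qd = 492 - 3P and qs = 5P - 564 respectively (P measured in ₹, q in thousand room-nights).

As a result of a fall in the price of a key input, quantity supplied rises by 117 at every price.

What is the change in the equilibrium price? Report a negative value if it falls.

-14.625

Initially, 492 - 3P = 5P - 564, so 1056 = 8P and P = 132, q = 96.
The shock moves the curves to qd = 492 - 3P and qs = 5P - 447.
Equate the new curves: 492 - 3P = 5P - 447, giving 939 = 8P, P = 117.375, q = 139.875.
ΔP = 117.375 − 132 = -14.625.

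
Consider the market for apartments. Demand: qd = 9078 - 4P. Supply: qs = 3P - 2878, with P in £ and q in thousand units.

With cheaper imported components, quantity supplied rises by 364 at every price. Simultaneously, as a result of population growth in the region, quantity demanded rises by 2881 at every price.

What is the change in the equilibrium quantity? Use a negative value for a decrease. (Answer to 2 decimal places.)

+1442.71

Solve the original market: 9078 - 4P = 3P - 2878, hence P = 1708 and q = 2246.
After the shift, demand is qd = 11959 - 4P and supply is qs = 3P - 2514.
Setting them equal: 11959 - 4P = 3P - 2514 → 14473 = 7P, so P = 14473/7 ≈ 2067.5714 and q = 25821/7 ≈ 3688.7143.
Δq = 3688.7143 − 2246 = +1442.71.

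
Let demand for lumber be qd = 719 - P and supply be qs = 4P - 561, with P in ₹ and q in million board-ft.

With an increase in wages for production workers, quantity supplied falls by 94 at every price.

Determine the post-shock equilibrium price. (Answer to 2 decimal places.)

274.80

Original equilibrium: 719 - P = 4P - 561 gives 1280 = 5P, so P = 256 and q = 463.
The new curves are qd = 719 - P (demand) and qs = 4P - 655 (supply).
Clearing the new market: 719 - P = 4P - 655, so P = 274.8 and q = 444.2.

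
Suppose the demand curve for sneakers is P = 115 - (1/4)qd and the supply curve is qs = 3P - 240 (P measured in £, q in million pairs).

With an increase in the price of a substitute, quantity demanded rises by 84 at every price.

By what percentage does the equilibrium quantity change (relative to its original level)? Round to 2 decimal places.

Initially, 460 - 4P = 3P - 240, so 700 = 7P and P = 100, q = 60.
The shock moves the curves to qd = 544 - 4P and qs = 3P - 240.
Clearing the new market: 544 - 4P = 3P - 240, so P = 112 and q = 96.
%Δq = (96 − 60) / 60 × 100 = +60.00%.

+60.00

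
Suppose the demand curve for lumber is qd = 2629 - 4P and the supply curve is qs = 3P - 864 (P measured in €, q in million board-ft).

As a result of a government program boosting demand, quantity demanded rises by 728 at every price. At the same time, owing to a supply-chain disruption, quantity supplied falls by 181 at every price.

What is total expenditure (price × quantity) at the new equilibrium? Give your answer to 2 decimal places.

Before the shock: 2629 - 4P = 3P - 864 ⇒ 3493 = 7P ⇒ P = 499, q = 633.
After the shift, demand is qd = 3357 - 4P and supply is qs = 3P - 1045.
Setting them equal: 3357 - 4P = 3P - 1045 → 4402 = 7P, so P = 4402/7 ≈ 628.8571 and q = 5891/7 ≈ 841.5714.
New expenditure = 628.8571 × 841.5714 = 529228.20.

529228.20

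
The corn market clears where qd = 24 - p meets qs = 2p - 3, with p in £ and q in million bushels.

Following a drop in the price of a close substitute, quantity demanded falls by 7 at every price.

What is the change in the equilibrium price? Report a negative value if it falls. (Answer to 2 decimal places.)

-2.33

Solve the original market: 24 - p = 2p - 3, hence p = 9 and q = 15.
The new curves are qd = 17 - p (demand) and qs = 2p - 3 (supply).
Setting them equal: 17 - p = 2p - 3 → 20 = 3p, so p = 20/3 ≈ 6.6667 and q = 31/3 ≈ 10.3333.
Δp = 6.6667 − 9 = -2.33.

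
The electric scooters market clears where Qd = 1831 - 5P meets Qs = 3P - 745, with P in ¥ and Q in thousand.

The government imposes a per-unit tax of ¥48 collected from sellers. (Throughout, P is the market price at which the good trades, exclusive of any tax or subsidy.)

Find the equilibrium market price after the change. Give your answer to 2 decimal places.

Solve the original market: 1831 - 5P = 3P - 745, hence P = 322 and Q = 221.
Since sellers keep the price net of the tax, the effective supply curve becomes Qs = 3P - 889.
Setting them equal: 1831 - 5P = 3P - 889 → 2720 = 8P, so P = 340 and Q = 131.

340.00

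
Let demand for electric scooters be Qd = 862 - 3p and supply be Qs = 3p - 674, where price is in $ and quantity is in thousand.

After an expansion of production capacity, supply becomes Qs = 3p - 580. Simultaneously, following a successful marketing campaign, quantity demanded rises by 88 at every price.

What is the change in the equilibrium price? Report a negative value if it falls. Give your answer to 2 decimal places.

-1.00

Initially, 862 - 3p = 3p - 674, so 1536 = 6p and p = 256, Q = 94.
With the change applied: demand Qd = 950 - 3p, supply Qs = 3p - 580.
Equate the new curves: 950 - 3p = 3p - 580, giving 1530 = 6p, p = 255, Q = 185.
Δp = 255 − 256 = -1.00.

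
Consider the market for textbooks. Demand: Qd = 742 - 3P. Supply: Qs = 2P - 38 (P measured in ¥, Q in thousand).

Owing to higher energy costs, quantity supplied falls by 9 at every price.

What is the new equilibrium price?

Original equilibrium: 742 - 3P = 2P - 38 gives 780 = 5P, so P = 156 and Q = 274.
The new curves are Qd = 742 - 3P (demand) and Qs = 2P - 47 (supply).
Setting them equal: 742 - 3P = 2P - 47 → 789 = 5P, so P = 157.8 and Q = 268.6.

157.8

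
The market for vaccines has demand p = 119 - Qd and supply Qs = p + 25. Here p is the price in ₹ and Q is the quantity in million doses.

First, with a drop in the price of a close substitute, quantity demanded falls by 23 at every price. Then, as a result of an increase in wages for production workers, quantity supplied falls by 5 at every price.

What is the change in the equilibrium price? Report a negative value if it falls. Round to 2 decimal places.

-9.00

Before the shock: 119 - p = p + 25 ⇒ 94 = 2p ⇒ p = 47, Q = 72.
After the shift, demand is Qd = 96 - p and supply is Qs = p + 20.
Equate the new curves: 96 - p = p + 20, giving 76 = 2p, p = 38, Q = 58.
Δp = 38 − 47 = -9.00.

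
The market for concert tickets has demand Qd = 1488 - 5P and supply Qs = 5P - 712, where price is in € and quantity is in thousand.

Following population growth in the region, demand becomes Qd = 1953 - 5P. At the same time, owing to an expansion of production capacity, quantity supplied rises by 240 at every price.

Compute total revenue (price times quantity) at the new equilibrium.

179571.25

Solve the original market: 1488 - 5P = 5P - 712, hence P = 220 and Q = 388.
With the change applied: demand Qd = 1953 - 5P, supply Qs = 5P - 472.
Clearing the new market: 1953 - 5P = 5P - 472, so P = 242.5 and Q = 740.5.
New expenditure = 242.5 × 740.5 = 179571.25.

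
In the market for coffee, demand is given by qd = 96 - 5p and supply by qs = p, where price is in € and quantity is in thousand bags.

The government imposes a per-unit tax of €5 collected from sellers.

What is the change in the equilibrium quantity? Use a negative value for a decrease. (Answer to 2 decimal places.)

Before the shock: 96 - 5p = p ⇒ 96 = 6p ⇒ p = 16, q = 16.
Since sellers keep the price net of the tax, the effective supply curve becomes qs = p - 5.
Clearing the new market: 96 - 5p = p - 5, so p = 101/6 ≈ 16.8333 and q = 71/6 ≈ 11.8333.
Δq = 11.8333 − 16 = -4.17.

-4.17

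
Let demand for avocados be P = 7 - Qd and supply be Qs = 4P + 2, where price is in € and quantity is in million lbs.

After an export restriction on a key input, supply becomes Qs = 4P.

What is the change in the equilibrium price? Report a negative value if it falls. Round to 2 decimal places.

+0.40

Original equilibrium: 7 - P = 4P + 2 gives 5 = 5P, so P = 1 and Q = 6.
The new curves are Qd = 7 - P (demand) and Qs = 4P (supply).
Equate the new curves: 7 - P = 4P, giving 7 = 5P, P = 1.4, Q = 5.6.
ΔP = 1.4 − 1 = +0.40.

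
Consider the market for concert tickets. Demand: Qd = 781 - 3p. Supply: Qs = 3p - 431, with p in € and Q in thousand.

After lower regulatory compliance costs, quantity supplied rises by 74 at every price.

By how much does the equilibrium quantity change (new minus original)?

+37

Solve the original market: 781 - 3p = 3p - 431, hence p = 202 and Q = 175.
The new curves are Qd = 781 - 3p (demand) and Qs = 3p - 357 (supply).
New equilibrium: 781 - 3p = 3p - 357 ⇒ 1138 = 6p ⇒ p = 569/3 ≈ 189.6667, Q = 212.
ΔQ = 212 − 175 = +37.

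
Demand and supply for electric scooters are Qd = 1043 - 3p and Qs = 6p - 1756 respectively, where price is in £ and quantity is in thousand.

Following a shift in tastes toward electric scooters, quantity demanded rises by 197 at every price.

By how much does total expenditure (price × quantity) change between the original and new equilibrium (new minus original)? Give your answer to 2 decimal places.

+46127.19

Initially, 1043 - 3p = 6p - 1756, so 2799 = 9p and p = 311, Q = 110.
After the shift, demand is Qd = 1240 - 3p and supply is Qs = 6p - 1756.
Setting them equal: 1240 - 3p = 6p - 1756 → 2996 = 9p, so p = 2996/9 ≈ 332.8889 and Q = 724/3 ≈ 241.3333.
Expenditure moves from 311×110 = 34210 to 332.8889×241.3333 = 80337.1852; change = +46127.19.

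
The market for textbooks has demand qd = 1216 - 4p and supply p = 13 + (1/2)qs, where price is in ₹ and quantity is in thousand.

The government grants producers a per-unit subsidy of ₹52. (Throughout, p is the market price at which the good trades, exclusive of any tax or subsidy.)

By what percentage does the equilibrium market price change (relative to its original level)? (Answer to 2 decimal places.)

Solve the original market: 1216 - 4p = 2p - 26, hence p = 207 and q = 388.
Since sellers receive the price plus the subsidy, the effective supply curve becomes qs = 2p + 78.
New equilibrium: 1216 - 4p = 2p + 78 ⇒ 1138 = 6p ⇒ p = 569/3 ≈ 189.6667, q = 1372/3 ≈ 457.3333.
%Δp = (189.6667 − 207) / 207 × 100 = -8.37%.

-8.37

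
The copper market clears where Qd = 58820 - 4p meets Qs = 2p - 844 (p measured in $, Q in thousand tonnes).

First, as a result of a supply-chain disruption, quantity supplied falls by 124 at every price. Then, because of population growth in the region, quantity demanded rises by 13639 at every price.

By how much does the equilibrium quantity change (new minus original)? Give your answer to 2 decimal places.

Before the shock: 58820 - 4p = 2p - 844 ⇒ 59664 = 6p ⇒ p = 9944, Q = 19044.
The new curves are Qd = 72459 - 4p (demand) and Qs = 2p - 968 (supply).
Setting them equal: 72459 - 4p = 2p - 968 → 73427 = 6p, so p = 73427/6 ≈ 12237.8333 and Q = 70523/3 ≈ 23507.6667.
ΔQ = 23507.6667 − 19044 = +4463.67.

+4463.67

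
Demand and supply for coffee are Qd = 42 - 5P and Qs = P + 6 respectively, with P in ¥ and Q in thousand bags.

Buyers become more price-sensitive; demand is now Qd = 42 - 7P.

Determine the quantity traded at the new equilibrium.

Before the shock: 42 - 5P = P + 6 ⇒ 36 = 6P ⇒ P = 6, Q = 12.
The new curves are Qd = 42 - 7P (demand) and Qs = P + 6 (supply).
New equilibrium: 42 - 7P = P + 6 ⇒ 36 = 8P ⇒ P = 4.5, Q = 10.5.

10.5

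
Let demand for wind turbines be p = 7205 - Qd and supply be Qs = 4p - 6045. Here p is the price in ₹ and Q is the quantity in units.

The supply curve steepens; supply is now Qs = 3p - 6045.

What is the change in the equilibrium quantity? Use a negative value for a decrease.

-662.5

Initially, 7205 - p = 4p - 6045, so 13250 = 5p and p = 2650, Q = 4555.
With the change applied: demand Qd = 7205 - p, supply Qs = 3p - 6045.
New equilibrium: 7205 - p = 3p - 6045 ⇒ 13250 = 4p ⇒ p = 3312.5, Q = 3892.5.
ΔQ = 3892.5 − 4555 = -662.5.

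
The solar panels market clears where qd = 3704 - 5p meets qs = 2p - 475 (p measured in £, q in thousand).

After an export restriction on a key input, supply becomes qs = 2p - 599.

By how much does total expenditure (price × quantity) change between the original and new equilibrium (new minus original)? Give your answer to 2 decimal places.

-41709.55

Original equilibrium: 3704 - 5p = 2p - 475 gives 4179 = 7p, so p = 597 and q = 719.
With the change applied: demand qd = 3704 - 5p, supply qs = 2p - 599.
Setting them equal: 3704 - 5p = 2p - 599 → 4303 = 7p, so p = 4303/7 ≈ 614.7143 and q = 4413/7 ≈ 630.4286.
Expenditure moves from 597×719 = 429243 to 614.7143×630.4286 = 387533.4490; change = -41709.55.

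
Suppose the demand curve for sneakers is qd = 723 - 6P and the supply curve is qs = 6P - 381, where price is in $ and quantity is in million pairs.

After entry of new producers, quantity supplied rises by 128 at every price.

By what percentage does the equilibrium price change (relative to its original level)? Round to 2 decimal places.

Original equilibrium: 723 - 6P = 6P - 381 gives 1104 = 12P, so P = 92 and q = 171.
With the change applied: demand qd = 723 - 6P, supply qs = 6P - 253.
Setting them equal: 723 - 6P = 6P - 253 → 976 = 12P, so P = 244/3 ≈ 81.3333 and q = 235.
%ΔP = (81.3333 − 92) / 92 × 100 = -11.59%.

-11.59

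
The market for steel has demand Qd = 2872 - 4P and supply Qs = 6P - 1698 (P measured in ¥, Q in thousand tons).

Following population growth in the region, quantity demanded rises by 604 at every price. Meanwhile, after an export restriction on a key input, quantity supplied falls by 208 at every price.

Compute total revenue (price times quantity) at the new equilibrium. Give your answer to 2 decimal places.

Original equilibrium: 2872 - 4P = 6P - 1698 gives 4570 = 10P, so P = 457 and Q = 1044.
After the shift, demand is Qd = 3476 - 4P and supply is Qs = 6P - 1906.
Equate the new curves: 3476 - 4P = 6P - 1906, giving 5382 = 10P, P = 538.2, Q = 1323.2.
New expenditure = 538.2 × 1323.2 = 712146.24.

712146.24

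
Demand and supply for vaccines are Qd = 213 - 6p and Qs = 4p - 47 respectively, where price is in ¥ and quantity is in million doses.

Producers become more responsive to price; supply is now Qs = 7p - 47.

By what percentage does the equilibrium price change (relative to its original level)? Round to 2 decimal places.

Original equilibrium: 213 - 6p = 4p - 47 gives 260 = 10p, so p = 26 and Q = 57.
With the change applied: demand Qd = 213 - 6p, supply Qs = 7p - 47.
Clearing the new market: 213 - 6p = 7p - 47, so p = 20 and Q = 93.
%Δp = (20 − 26) / 26 × 100 = -23.08%.

-23.08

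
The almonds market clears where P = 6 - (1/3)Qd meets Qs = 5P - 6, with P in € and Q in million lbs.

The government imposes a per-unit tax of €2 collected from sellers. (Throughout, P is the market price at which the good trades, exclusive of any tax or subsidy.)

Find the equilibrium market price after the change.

Initially, 18 - 3P = 5P - 6, so 24 = 8P and P = 3, Q = 9.
Since sellers keep the price net of the tax, the effective supply curve becomes Qs = 5P - 16.
Setting them equal: 18 - 3P = 5P - 16 → 34 = 8P, so P = 4.25 and Q = 5.25.

4.25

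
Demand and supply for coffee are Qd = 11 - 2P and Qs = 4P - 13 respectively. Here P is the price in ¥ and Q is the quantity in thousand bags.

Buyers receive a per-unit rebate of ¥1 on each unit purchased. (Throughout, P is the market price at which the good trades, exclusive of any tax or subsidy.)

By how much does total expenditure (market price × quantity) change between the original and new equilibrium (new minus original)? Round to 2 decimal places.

+6.78

Solve the original market: 11 - 2P = 4P - 13, hence P = 4 and Q = 3.
Since buyers' out-of-pocket price is the market price minus the rebate, the effective demand curve becomes Qd = 13 - 2P.
Clearing the new market: 13 - 2P = 4P - 13, so P = 13/3 ≈ 4.3333 and Q = 13/3 ≈ 4.3333.
Expenditure moves from 4×3 = 12 to 4.3333×4.3333 = 18.7778; change = +6.78.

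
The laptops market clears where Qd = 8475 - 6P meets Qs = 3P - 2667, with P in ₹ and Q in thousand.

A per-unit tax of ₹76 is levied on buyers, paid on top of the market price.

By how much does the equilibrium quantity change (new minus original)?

Original equilibrium: 8475 - 6P = 3P - 2667 gives 11142 = 9P, so P = 1238 and Q = 1047.
Since buyers pay the price plus the tax, the effective demand curve becomes Qd = 8019 - 6P.
Clearing the new market: 8019 - 6P = 3P - 2667, so P = 3562/3 ≈ 1187.3333 and Q = 895.
ΔQ = 895 − 1047 = -152.

-152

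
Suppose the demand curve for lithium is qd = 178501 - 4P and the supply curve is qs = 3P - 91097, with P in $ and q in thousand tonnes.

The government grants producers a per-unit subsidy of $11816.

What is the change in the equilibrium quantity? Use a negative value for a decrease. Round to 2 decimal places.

Before the shock: 178501 - 4P = 3P - 91097 ⇒ 269598 = 7P ⇒ P = 38514, q = 24445.
Since sellers receive the price plus the subsidy, the effective supply curve becomes qs = 3P - 55649.
Equate the new curves: 178501 - 4P = 3P - 55649, giving 234150 = 7P, P = 33450, q = 44701.
Δq = 44701 − 24445 = +20256.00.

+20256.00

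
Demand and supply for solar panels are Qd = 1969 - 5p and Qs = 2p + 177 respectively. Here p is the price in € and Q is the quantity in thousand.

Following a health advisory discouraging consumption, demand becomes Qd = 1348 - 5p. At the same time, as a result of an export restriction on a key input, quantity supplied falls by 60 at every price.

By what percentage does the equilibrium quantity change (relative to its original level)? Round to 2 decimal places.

-31.97

Initially, 1969 - 5p = 2p + 177, so 1792 = 7p and p = 256, Q = 689.
The new curves are Qd = 1348 - 5p (demand) and Qs = 2p + 117 (supply).
Setting them equal: 1348 - 5p = 2p + 117 → 1231 = 7p, so p = 1231/7 ≈ 175.8571 and Q = 3281/7 ≈ 468.7143.
%ΔQ = (468.7143 − 689) / 689 × 100 = -31.97%.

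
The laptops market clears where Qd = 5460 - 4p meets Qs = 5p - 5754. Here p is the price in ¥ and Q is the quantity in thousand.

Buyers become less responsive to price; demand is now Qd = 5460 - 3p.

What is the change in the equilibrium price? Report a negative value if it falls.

+155.75

Solve the original market: 5460 - 4p = 5p - 5754, hence p = 1246 and Q = 476.
With the change applied: demand Qd = 5460 - 3p, supply Qs = 5p - 5754.
Clearing the new market: 5460 - 3p = 5p - 5754, so p = 1401.75 and Q = 1254.75.
Δp = 1401.75 − 1246 = +155.75.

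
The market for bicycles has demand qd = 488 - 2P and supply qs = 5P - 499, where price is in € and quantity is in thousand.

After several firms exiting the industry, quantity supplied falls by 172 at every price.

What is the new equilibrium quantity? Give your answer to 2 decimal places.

156.86

Before the shock: 488 - 2P = 5P - 499 ⇒ 987 = 7P ⇒ P = 141, q = 206.
After the shift, demand is qd = 488 - 2P and supply is qs = 5P - 671.
New equilibrium: 488 - 2P = 5P - 671 ⇒ 1159 = 7P ⇒ P = 1159/7 ≈ 165.5714, q = 1098/7 ≈ 156.8571.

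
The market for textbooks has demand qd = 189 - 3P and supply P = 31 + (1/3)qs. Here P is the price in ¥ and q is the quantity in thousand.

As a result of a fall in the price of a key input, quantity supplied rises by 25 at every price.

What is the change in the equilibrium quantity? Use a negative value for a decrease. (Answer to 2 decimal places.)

Solve the original market: 189 - 3P = 3P - 93, hence P = 47 and q = 48.
The shock moves the curves to qd = 189 - 3P and qs = 3P - 68.
Equate the new curves: 189 - 3P = 3P - 68, giving 257 = 6P, P = 257/6 ≈ 42.8333, q = 60.5.
Δq = 60.5 − 48 = +12.50.

+12.50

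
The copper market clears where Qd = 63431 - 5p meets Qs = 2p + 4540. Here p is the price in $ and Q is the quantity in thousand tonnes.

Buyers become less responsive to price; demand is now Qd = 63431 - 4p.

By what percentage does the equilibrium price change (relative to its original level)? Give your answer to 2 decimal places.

+16.67

Initially, 63431 - 5p = 2p + 4540, so 58891 = 7p and p = 8413, Q = 21366.
With the change applied: demand Qd = 63431 - 4p, supply Qs = 2p + 4540.
New equilibrium: 63431 - 4p = 2p + 4540 ⇒ 58891 = 6p ⇒ p = 58891/6 ≈ 9815.1667, Q = 72511/3 ≈ 24170.3333.
%Δp = (9815.1667 − 8413) / 8413 × 100 = +16.67%.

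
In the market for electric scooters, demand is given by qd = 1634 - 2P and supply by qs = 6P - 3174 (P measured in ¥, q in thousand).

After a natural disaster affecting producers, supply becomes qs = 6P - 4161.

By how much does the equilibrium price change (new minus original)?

Initially, 1634 - 2P = 6P - 3174, so 4808 = 8P and P = 601, q = 432.
The shock moves the curves to qd = 1634 - 2P and qs = 6P - 4161.
Setting them equal: 1634 - 2P = 6P - 4161 → 5795 = 8P, so P = 724.375 and q = 185.25.
ΔP = 724.375 − 601 = +123.375.

+123.375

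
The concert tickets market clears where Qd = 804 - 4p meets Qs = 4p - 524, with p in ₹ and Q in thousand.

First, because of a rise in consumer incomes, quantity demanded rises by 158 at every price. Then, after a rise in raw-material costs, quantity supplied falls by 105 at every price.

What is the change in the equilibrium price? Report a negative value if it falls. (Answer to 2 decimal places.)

+32.88

Solve the original market: 804 - 4p = 4p - 524, hence p = 166 and Q = 140.
The new curves are Qd = 962 - 4p (demand) and Qs = 4p - 629 (supply).
Equate the new curves: 962 - 4p = 4p - 629, giving 1591 = 8p, p = 198.875, Q = 166.5.
Δp = 198.875 − 166 = +32.88.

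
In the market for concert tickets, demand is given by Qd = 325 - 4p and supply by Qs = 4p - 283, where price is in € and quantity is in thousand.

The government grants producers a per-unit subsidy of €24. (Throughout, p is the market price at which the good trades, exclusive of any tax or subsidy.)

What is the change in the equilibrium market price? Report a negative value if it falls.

-12

Before the shock: 325 - 4p = 4p - 283 ⇒ 608 = 8p ⇒ p = 76, Q = 21.
Since sellers receive the price plus the subsidy, the effective supply curve becomes Qs = 4p - 187.
Setting them equal: 325 - 4p = 4p - 187 → 512 = 8p, so p = 64 and Q = 69.
Δp = 64 − 76 = -12.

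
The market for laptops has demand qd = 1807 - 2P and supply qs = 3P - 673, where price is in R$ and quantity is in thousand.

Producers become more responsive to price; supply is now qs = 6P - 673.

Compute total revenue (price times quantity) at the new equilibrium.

367970

Solve the original market: 1807 - 2P = 3P - 673, hence P = 496 and q = 815.
After the shift, demand is qd = 1807 - 2P and supply is qs = 6P - 673.
Clearing the new market: 1807 - 2P = 6P - 673, so P = 310 and q = 1187.
New expenditure = 310 × 1187 = 367970.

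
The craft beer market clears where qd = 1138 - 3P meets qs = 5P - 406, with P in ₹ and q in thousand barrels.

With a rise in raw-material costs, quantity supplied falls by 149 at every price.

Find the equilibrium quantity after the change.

Solve the original market: 1138 - 3P = 5P - 406, hence P = 193 and q = 559.
With the change applied: demand qd = 1138 - 3P, supply qs = 5P - 555.
Setting them equal: 1138 - 3P = 5P - 555 → 1693 = 8P, so P = 211.625 and q = 503.125.

503.125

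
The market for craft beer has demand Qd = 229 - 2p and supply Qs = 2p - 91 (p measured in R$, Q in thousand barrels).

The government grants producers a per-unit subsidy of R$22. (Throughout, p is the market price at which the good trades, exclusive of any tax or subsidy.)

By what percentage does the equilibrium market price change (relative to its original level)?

Original equilibrium: 229 - 2p = 2p - 91 gives 320 = 4p, so p = 80 and Q = 69.
Since sellers receive the price plus the subsidy, the effective supply curve becomes Qs = 2p - 47.
Equate the new curves: 229 - 2p = 2p - 47, giving 276 = 4p, p = 69, Q = 91.
%Δp = (69 − 80) / 80 × 100 = -13.75%.

-13.75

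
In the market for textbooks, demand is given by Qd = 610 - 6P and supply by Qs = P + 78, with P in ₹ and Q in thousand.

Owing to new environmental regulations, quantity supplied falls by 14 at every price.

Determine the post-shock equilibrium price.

Original equilibrium: 610 - 6P = P + 78 gives 532 = 7P, so P = 76 and Q = 154.
The shock moves the curves to Qd = 610 - 6P and Qs = P + 64.
Clearing the new market: 610 - 6P = P + 64, so P = 78 and Q = 142.

78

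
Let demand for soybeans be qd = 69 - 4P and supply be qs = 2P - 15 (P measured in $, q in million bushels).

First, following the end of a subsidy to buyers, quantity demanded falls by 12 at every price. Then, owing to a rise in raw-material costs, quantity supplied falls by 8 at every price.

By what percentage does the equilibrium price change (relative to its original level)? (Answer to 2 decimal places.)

Original equilibrium: 69 - 4P = 2P - 15 gives 84 = 6P, so P = 14 and q = 13.
With the change applied: demand qd = 57 - 4P, supply qs = 2P - 23.
Equate the new curves: 57 - 4P = 2P - 23, giving 80 = 6P, P = 40/3 ≈ 13.3333, q = 11/3 ≈ 3.6667.
%ΔP = (13.3333 − 14) / 14 × 100 = -4.76%.

-4.76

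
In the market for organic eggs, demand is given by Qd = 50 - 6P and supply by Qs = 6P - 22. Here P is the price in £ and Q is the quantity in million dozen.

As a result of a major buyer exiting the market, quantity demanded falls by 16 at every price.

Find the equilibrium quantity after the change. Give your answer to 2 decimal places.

6.00

Solve the original market: 50 - 6P = 6P - 22, hence P = 6 and Q = 14.
The new curves are Qd = 34 - 6P (demand) and Qs = 6P - 22 (supply).
New equilibrium: 34 - 6P = 6P - 22 ⇒ 56 = 12P ⇒ P = 14/3 ≈ 4.6667, Q = 6.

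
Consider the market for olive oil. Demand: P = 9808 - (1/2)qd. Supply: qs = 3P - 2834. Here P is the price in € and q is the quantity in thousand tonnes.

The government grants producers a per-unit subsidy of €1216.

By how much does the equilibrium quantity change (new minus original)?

Solve the original market: 19616 - 2P = 3P - 2834, hence P = 4490 and q = 10636.
Since sellers receive the price plus the subsidy, the effective supply curve becomes qs = 3P + 814.
Clearing the new market: 19616 - 2P = 3P + 814, so P = 3760.4 and q = 12095.2.
Δq = 12095.2 − 10636 = +1459.2.

+1459.2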